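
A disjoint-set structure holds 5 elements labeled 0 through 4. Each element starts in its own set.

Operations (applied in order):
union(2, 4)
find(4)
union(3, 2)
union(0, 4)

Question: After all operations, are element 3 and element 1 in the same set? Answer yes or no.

Answer: no

Derivation:
Step 1: union(2, 4) -> merged; set of 2 now {2, 4}
Step 2: find(4) -> no change; set of 4 is {2, 4}
Step 3: union(3, 2) -> merged; set of 3 now {2, 3, 4}
Step 4: union(0, 4) -> merged; set of 0 now {0, 2, 3, 4}
Set of 3: {0, 2, 3, 4}; 1 is not a member.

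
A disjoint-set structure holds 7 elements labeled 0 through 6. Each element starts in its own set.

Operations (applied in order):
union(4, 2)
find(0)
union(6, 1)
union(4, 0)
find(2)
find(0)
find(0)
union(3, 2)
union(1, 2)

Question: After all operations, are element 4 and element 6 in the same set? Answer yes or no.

Answer: yes

Derivation:
Step 1: union(4, 2) -> merged; set of 4 now {2, 4}
Step 2: find(0) -> no change; set of 0 is {0}
Step 3: union(6, 1) -> merged; set of 6 now {1, 6}
Step 4: union(4, 0) -> merged; set of 4 now {0, 2, 4}
Step 5: find(2) -> no change; set of 2 is {0, 2, 4}
Step 6: find(0) -> no change; set of 0 is {0, 2, 4}
Step 7: find(0) -> no change; set of 0 is {0, 2, 4}
Step 8: union(3, 2) -> merged; set of 3 now {0, 2, 3, 4}
Step 9: union(1, 2) -> merged; set of 1 now {0, 1, 2, 3, 4, 6}
Set of 4: {0, 1, 2, 3, 4, 6}; 6 is a member.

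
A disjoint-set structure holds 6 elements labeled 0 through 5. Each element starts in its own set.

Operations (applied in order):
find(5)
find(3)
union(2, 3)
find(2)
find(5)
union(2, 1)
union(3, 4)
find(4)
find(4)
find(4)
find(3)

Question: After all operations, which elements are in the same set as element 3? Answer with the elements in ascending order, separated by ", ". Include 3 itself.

Answer: 1, 2, 3, 4

Derivation:
Step 1: find(5) -> no change; set of 5 is {5}
Step 2: find(3) -> no change; set of 3 is {3}
Step 3: union(2, 3) -> merged; set of 2 now {2, 3}
Step 4: find(2) -> no change; set of 2 is {2, 3}
Step 5: find(5) -> no change; set of 5 is {5}
Step 6: union(2, 1) -> merged; set of 2 now {1, 2, 3}
Step 7: union(3, 4) -> merged; set of 3 now {1, 2, 3, 4}
Step 8: find(4) -> no change; set of 4 is {1, 2, 3, 4}
Step 9: find(4) -> no change; set of 4 is {1, 2, 3, 4}
Step 10: find(4) -> no change; set of 4 is {1, 2, 3, 4}
Step 11: find(3) -> no change; set of 3 is {1, 2, 3, 4}
Component of 3: {1, 2, 3, 4}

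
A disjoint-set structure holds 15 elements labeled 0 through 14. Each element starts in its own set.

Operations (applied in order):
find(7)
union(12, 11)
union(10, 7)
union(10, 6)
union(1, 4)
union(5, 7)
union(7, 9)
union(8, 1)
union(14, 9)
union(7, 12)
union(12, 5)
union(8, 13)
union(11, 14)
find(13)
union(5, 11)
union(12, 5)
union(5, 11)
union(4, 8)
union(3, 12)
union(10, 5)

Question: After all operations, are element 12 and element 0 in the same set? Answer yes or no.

Step 1: find(7) -> no change; set of 7 is {7}
Step 2: union(12, 11) -> merged; set of 12 now {11, 12}
Step 3: union(10, 7) -> merged; set of 10 now {7, 10}
Step 4: union(10, 6) -> merged; set of 10 now {6, 7, 10}
Step 5: union(1, 4) -> merged; set of 1 now {1, 4}
Step 6: union(5, 7) -> merged; set of 5 now {5, 6, 7, 10}
Step 7: union(7, 9) -> merged; set of 7 now {5, 6, 7, 9, 10}
Step 8: union(8, 1) -> merged; set of 8 now {1, 4, 8}
Step 9: union(14, 9) -> merged; set of 14 now {5, 6, 7, 9, 10, 14}
Step 10: union(7, 12) -> merged; set of 7 now {5, 6, 7, 9, 10, 11, 12, 14}
Step 11: union(12, 5) -> already same set; set of 12 now {5, 6, 7, 9, 10, 11, 12, 14}
Step 12: union(8, 13) -> merged; set of 8 now {1, 4, 8, 13}
Step 13: union(11, 14) -> already same set; set of 11 now {5, 6, 7, 9, 10, 11, 12, 14}
Step 14: find(13) -> no change; set of 13 is {1, 4, 8, 13}
Step 15: union(5, 11) -> already same set; set of 5 now {5, 6, 7, 9, 10, 11, 12, 14}
Step 16: union(12, 5) -> already same set; set of 12 now {5, 6, 7, 9, 10, 11, 12, 14}
Step 17: union(5, 11) -> already same set; set of 5 now {5, 6, 7, 9, 10, 11, 12, 14}
Step 18: union(4, 8) -> already same set; set of 4 now {1, 4, 8, 13}
Step 19: union(3, 12) -> merged; set of 3 now {3, 5, 6, 7, 9, 10, 11, 12, 14}
Step 20: union(10, 5) -> already same set; set of 10 now {3, 5, 6, 7, 9, 10, 11, 12, 14}
Set of 12: {3, 5, 6, 7, 9, 10, 11, 12, 14}; 0 is not a member.

Answer: no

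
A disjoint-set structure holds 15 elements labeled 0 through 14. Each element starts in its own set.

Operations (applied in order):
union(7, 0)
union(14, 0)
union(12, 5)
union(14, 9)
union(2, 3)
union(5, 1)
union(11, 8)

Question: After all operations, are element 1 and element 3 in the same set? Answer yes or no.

Step 1: union(7, 0) -> merged; set of 7 now {0, 7}
Step 2: union(14, 0) -> merged; set of 14 now {0, 7, 14}
Step 3: union(12, 5) -> merged; set of 12 now {5, 12}
Step 4: union(14, 9) -> merged; set of 14 now {0, 7, 9, 14}
Step 5: union(2, 3) -> merged; set of 2 now {2, 3}
Step 6: union(5, 1) -> merged; set of 5 now {1, 5, 12}
Step 7: union(11, 8) -> merged; set of 11 now {8, 11}
Set of 1: {1, 5, 12}; 3 is not a member.

Answer: no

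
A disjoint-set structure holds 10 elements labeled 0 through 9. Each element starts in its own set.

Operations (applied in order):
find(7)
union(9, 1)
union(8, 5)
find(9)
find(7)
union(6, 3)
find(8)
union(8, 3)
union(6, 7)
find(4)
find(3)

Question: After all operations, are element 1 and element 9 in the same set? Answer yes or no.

Answer: yes

Derivation:
Step 1: find(7) -> no change; set of 7 is {7}
Step 2: union(9, 1) -> merged; set of 9 now {1, 9}
Step 3: union(8, 5) -> merged; set of 8 now {5, 8}
Step 4: find(9) -> no change; set of 9 is {1, 9}
Step 5: find(7) -> no change; set of 7 is {7}
Step 6: union(6, 3) -> merged; set of 6 now {3, 6}
Step 7: find(8) -> no change; set of 8 is {5, 8}
Step 8: union(8, 3) -> merged; set of 8 now {3, 5, 6, 8}
Step 9: union(6, 7) -> merged; set of 6 now {3, 5, 6, 7, 8}
Step 10: find(4) -> no change; set of 4 is {4}
Step 11: find(3) -> no change; set of 3 is {3, 5, 6, 7, 8}
Set of 1: {1, 9}; 9 is a member.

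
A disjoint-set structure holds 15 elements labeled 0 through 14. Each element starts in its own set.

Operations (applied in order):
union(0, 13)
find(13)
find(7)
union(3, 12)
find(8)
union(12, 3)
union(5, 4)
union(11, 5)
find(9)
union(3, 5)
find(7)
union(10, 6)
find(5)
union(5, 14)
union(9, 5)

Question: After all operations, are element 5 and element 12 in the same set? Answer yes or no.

Step 1: union(0, 13) -> merged; set of 0 now {0, 13}
Step 2: find(13) -> no change; set of 13 is {0, 13}
Step 3: find(7) -> no change; set of 7 is {7}
Step 4: union(3, 12) -> merged; set of 3 now {3, 12}
Step 5: find(8) -> no change; set of 8 is {8}
Step 6: union(12, 3) -> already same set; set of 12 now {3, 12}
Step 7: union(5, 4) -> merged; set of 5 now {4, 5}
Step 8: union(11, 5) -> merged; set of 11 now {4, 5, 11}
Step 9: find(9) -> no change; set of 9 is {9}
Step 10: union(3, 5) -> merged; set of 3 now {3, 4, 5, 11, 12}
Step 11: find(7) -> no change; set of 7 is {7}
Step 12: union(10, 6) -> merged; set of 10 now {6, 10}
Step 13: find(5) -> no change; set of 5 is {3, 4, 5, 11, 12}
Step 14: union(5, 14) -> merged; set of 5 now {3, 4, 5, 11, 12, 14}
Step 15: union(9, 5) -> merged; set of 9 now {3, 4, 5, 9, 11, 12, 14}
Set of 5: {3, 4, 5, 9, 11, 12, 14}; 12 is a member.

Answer: yes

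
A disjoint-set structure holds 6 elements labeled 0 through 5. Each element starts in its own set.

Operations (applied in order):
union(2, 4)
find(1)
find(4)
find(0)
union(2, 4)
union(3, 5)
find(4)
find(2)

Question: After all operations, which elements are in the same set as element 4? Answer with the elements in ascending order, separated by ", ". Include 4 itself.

Answer: 2, 4

Derivation:
Step 1: union(2, 4) -> merged; set of 2 now {2, 4}
Step 2: find(1) -> no change; set of 1 is {1}
Step 3: find(4) -> no change; set of 4 is {2, 4}
Step 4: find(0) -> no change; set of 0 is {0}
Step 5: union(2, 4) -> already same set; set of 2 now {2, 4}
Step 6: union(3, 5) -> merged; set of 3 now {3, 5}
Step 7: find(4) -> no change; set of 4 is {2, 4}
Step 8: find(2) -> no change; set of 2 is {2, 4}
Component of 4: {2, 4}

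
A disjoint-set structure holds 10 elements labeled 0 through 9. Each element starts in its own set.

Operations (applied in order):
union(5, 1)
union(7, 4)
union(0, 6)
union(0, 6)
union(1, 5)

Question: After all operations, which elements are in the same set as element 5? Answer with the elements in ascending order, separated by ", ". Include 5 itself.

Step 1: union(5, 1) -> merged; set of 5 now {1, 5}
Step 2: union(7, 4) -> merged; set of 7 now {4, 7}
Step 3: union(0, 6) -> merged; set of 0 now {0, 6}
Step 4: union(0, 6) -> already same set; set of 0 now {0, 6}
Step 5: union(1, 5) -> already same set; set of 1 now {1, 5}
Component of 5: {1, 5}

Answer: 1, 5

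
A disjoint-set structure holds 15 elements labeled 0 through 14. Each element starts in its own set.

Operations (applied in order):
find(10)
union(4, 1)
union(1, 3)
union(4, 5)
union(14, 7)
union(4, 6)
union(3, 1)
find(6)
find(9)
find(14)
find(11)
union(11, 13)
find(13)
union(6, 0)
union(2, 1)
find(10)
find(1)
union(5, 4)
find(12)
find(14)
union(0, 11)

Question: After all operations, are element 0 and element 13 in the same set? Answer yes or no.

Answer: yes

Derivation:
Step 1: find(10) -> no change; set of 10 is {10}
Step 2: union(4, 1) -> merged; set of 4 now {1, 4}
Step 3: union(1, 3) -> merged; set of 1 now {1, 3, 4}
Step 4: union(4, 5) -> merged; set of 4 now {1, 3, 4, 5}
Step 5: union(14, 7) -> merged; set of 14 now {7, 14}
Step 6: union(4, 6) -> merged; set of 4 now {1, 3, 4, 5, 6}
Step 7: union(3, 1) -> already same set; set of 3 now {1, 3, 4, 5, 6}
Step 8: find(6) -> no change; set of 6 is {1, 3, 4, 5, 6}
Step 9: find(9) -> no change; set of 9 is {9}
Step 10: find(14) -> no change; set of 14 is {7, 14}
Step 11: find(11) -> no change; set of 11 is {11}
Step 12: union(11, 13) -> merged; set of 11 now {11, 13}
Step 13: find(13) -> no change; set of 13 is {11, 13}
Step 14: union(6, 0) -> merged; set of 6 now {0, 1, 3, 4, 5, 6}
Step 15: union(2, 1) -> merged; set of 2 now {0, 1, 2, 3, 4, 5, 6}
Step 16: find(10) -> no change; set of 10 is {10}
Step 17: find(1) -> no change; set of 1 is {0, 1, 2, 3, 4, 5, 6}
Step 18: union(5, 4) -> already same set; set of 5 now {0, 1, 2, 3, 4, 5, 6}
Step 19: find(12) -> no change; set of 12 is {12}
Step 20: find(14) -> no change; set of 14 is {7, 14}
Step 21: union(0, 11) -> merged; set of 0 now {0, 1, 2, 3, 4, 5, 6, 11, 13}
Set of 0: {0, 1, 2, 3, 4, 5, 6, 11, 13}; 13 is a member.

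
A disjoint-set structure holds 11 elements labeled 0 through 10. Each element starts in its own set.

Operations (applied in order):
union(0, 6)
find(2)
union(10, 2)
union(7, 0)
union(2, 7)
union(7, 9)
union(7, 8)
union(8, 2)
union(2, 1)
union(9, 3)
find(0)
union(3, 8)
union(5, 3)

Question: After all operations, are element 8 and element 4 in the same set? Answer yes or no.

Step 1: union(0, 6) -> merged; set of 0 now {0, 6}
Step 2: find(2) -> no change; set of 2 is {2}
Step 3: union(10, 2) -> merged; set of 10 now {2, 10}
Step 4: union(7, 0) -> merged; set of 7 now {0, 6, 7}
Step 5: union(2, 7) -> merged; set of 2 now {0, 2, 6, 7, 10}
Step 6: union(7, 9) -> merged; set of 7 now {0, 2, 6, 7, 9, 10}
Step 7: union(7, 8) -> merged; set of 7 now {0, 2, 6, 7, 8, 9, 10}
Step 8: union(8, 2) -> already same set; set of 8 now {0, 2, 6, 7, 8, 9, 10}
Step 9: union(2, 1) -> merged; set of 2 now {0, 1, 2, 6, 7, 8, 9, 10}
Step 10: union(9, 3) -> merged; set of 9 now {0, 1, 2, 3, 6, 7, 8, 9, 10}
Step 11: find(0) -> no change; set of 0 is {0, 1, 2, 3, 6, 7, 8, 9, 10}
Step 12: union(3, 8) -> already same set; set of 3 now {0, 1, 2, 3, 6, 7, 8, 9, 10}
Step 13: union(5, 3) -> merged; set of 5 now {0, 1, 2, 3, 5, 6, 7, 8, 9, 10}
Set of 8: {0, 1, 2, 3, 5, 6, 7, 8, 9, 10}; 4 is not a member.

Answer: no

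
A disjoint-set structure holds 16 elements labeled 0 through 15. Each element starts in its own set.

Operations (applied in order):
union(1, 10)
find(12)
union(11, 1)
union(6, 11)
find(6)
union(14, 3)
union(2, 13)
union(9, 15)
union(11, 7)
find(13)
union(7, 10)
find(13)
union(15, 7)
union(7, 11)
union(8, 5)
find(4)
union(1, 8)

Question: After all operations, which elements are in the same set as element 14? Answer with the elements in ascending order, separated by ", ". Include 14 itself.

Answer: 3, 14

Derivation:
Step 1: union(1, 10) -> merged; set of 1 now {1, 10}
Step 2: find(12) -> no change; set of 12 is {12}
Step 3: union(11, 1) -> merged; set of 11 now {1, 10, 11}
Step 4: union(6, 11) -> merged; set of 6 now {1, 6, 10, 11}
Step 5: find(6) -> no change; set of 6 is {1, 6, 10, 11}
Step 6: union(14, 3) -> merged; set of 14 now {3, 14}
Step 7: union(2, 13) -> merged; set of 2 now {2, 13}
Step 8: union(9, 15) -> merged; set of 9 now {9, 15}
Step 9: union(11, 7) -> merged; set of 11 now {1, 6, 7, 10, 11}
Step 10: find(13) -> no change; set of 13 is {2, 13}
Step 11: union(7, 10) -> already same set; set of 7 now {1, 6, 7, 10, 11}
Step 12: find(13) -> no change; set of 13 is {2, 13}
Step 13: union(15, 7) -> merged; set of 15 now {1, 6, 7, 9, 10, 11, 15}
Step 14: union(7, 11) -> already same set; set of 7 now {1, 6, 7, 9, 10, 11, 15}
Step 15: union(8, 5) -> merged; set of 8 now {5, 8}
Step 16: find(4) -> no change; set of 4 is {4}
Step 17: union(1, 8) -> merged; set of 1 now {1, 5, 6, 7, 8, 9, 10, 11, 15}
Component of 14: {3, 14}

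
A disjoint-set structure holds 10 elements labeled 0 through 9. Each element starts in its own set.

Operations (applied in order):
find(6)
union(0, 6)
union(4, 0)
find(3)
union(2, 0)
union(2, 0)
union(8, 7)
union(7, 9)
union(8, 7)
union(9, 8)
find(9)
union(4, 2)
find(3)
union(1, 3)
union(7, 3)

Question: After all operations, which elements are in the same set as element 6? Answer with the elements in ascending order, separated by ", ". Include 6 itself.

Step 1: find(6) -> no change; set of 6 is {6}
Step 2: union(0, 6) -> merged; set of 0 now {0, 6}
Step 3: union(4, 0) -> merged; set of 4 now {0, 4, 6}
Step 4: find(3) -> no change; set of 3 is {3}
Step 5: union(2, 0) -> merged; set of 2 now {0, 2, 4, 6}
Step 6: union(2, 0) -> already same set; set of 2 now {0, 2, 4, 6}
Step 7: union(8, 7) -> merged; set of 8 now {7, 8}
Step 8: union(7, 9) -> merged; set of 7 now {7, 8, 9}
Step 9: union(8, 7) -> already same set; set of 8 now {7, 8, 9}
Step 10: union(9, 8) -> already same set; set of 9 now {7, 8, 9}
Step 11: find(9) -> no change; set of 9 is {7, 8, 9}
Step 12: union(4, 2) -> already same set; set of 4 now {0, 2, 4, 6}
Step 13: find(3) -> no change; set of 3 is {3}
Step 14: union(1, 3) -> merged; set of 1 now {1, 3}
Step 15: union(7, 3) -> merged; set of 7 now {1, 3, 7, 8, 9}
Component of 6: {0, 2, 4, 6}

Answer: 0, 2, 4, 6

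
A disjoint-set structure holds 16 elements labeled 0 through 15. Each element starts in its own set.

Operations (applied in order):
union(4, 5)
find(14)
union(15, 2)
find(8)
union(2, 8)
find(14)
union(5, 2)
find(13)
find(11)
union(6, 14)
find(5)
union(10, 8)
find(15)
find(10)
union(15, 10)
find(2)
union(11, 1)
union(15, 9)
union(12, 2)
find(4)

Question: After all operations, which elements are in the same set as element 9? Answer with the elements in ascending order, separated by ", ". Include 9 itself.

Step 1: union(4, 5) -> merged; set of 4 now {4, 5}
Step 2: find(14) -> no change; set of 14 is {14}
Step 3: union(15, 2) -> merged; set of 15 now {2, 15}
Step 4: find(8) -> no change; set of 8 is {8}
Step 5: union(2, 8) -> merged; set of 2 now {2, 8, 15}
Step 6: find(14) -> no change; set of 14 is {14}
Step 7: union(5, 2) -> merged; set of 5 now {2, 4, 5, 8, 15}
Step 8: find(13) -> no change; set of 13 is {13}
Step 9: find(11) -> no change; set of 11 is {11}
Step 10: union(6, 14) -> merged; set of 6 now {6, 14}
Step 11: find(5) -> no change; set of 5 is {2, 4, 5, 8, 15}
Step 12: union(10, 8) -> merged; set of 10 now {2, 4, 5, 8, 10, 15}
Step 13: find(15) -> no change; set of 15 is {2, 4, 5, 8, 10, 15}
Step 14: find(10) -> no change; set of 10 is {2, 4, 5, 8, 10, 15}
Step 15: union(15, 10) -> already same set; set of 15 now {2, 4, 5, 8, 10, 15}
Step 16: find(2) -> no change; set of 2 is {2, 4, 5, 8, 10, 15}
Step 17: union(11, 1) -> merged; set of 11 now {1, 11}
Step 18: union(15, 9) -> merged; set of 15 now {2, 4, 5, 8, 9, 10, 15}
Step 19: union(12, 2) -> merged; set of 12 now {2, 4, 5, 8, 9, 10, 12, 15}
Step 20: find(4) -> no change; set of 4 is {2, 4, 5, 8, 9, 10, 12, 15}
Component of 9: {2, 4, 5, 8, 9, 10, 12, 15}

Answer: 2, 4, 5, 8, 9, 10, 12, 15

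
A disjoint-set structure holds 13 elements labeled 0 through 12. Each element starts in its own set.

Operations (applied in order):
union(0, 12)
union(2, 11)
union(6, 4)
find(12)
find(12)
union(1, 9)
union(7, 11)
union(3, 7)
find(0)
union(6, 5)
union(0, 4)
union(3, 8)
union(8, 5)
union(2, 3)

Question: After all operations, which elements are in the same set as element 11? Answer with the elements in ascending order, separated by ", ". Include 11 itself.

Answer: 0, 2, 3, 4, 5, 6, 7, 8, 11, 12

Derivation:
Step 1: union(0, 12) -> merged; set of 0 now {0, 12}
Step 2: union(2, 11) -> merged; set of 2 now {2, 11}
Step 3: union(6, 4) -> merged; set of 6 now {4, 6}
Step 4: find(12) -> no change; set of 12 is {0, 12}
Step 5: find(12) -> no change; set of 12 is {0, 12}
Step 6: union(1, 9) -> merged; set of 1 now {1, 9}
Step 7: union(7, 11) -> merged; set of 7 now {2, 7, 11}
Step 8: union(3, 7) -> merged; set of 3 now {2, 3, 7, 11}
Step 9: find(0) -> no change; set of 0 is {0, 12}
Step 10: union(6, 5) -> merged; set of 6 now {4, 5, 6}
Step 11: union(0, 4) -> merged; set of 0 now {0, 4, 5, 6, 12}
Step 12: union(3, 8) -> merged; set of 3 now {2, 3, 7, 8, 11}
Step 13: union(8, 5) -> merged; set of 8 now {0, 2, 3, 4, 5, 6, 7, 8, 11, 12}
Step 14: union(2, 3) -> already same set; set of 2 now {0, 2, 3, 4, 5, 6, 7, 8, 11, 12}
Component of 11: {0, 2, 3, 4, 5, 6, 7, 8, 11, 12}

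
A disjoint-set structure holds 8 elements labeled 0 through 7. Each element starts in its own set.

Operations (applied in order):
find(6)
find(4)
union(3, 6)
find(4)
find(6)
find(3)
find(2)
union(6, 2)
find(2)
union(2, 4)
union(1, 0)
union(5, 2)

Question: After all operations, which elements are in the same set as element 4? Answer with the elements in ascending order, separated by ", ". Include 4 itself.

Answer: 2, 3, 4, 5, 6

Derivation:
Step 1: find(6) -> no change; set of 6 is {6}
Step 2: find(4) -> no change; set of 4 is {4}
Step 3: union(3, 6) -> merged; set of 3 now {3, 6}
Step 4: find(4) -> no change; set of 4 is {4}
Step 5: find(6) -> no change; set of 6 is {3, 6}
Step 6: find(3) -> no change; set of 3 is {3, 6}
Step 7: find(2) -> no change; set of 2 is {2}
Step 8: union(6, 2) -> merged; set of 6 now {2, 3, 6}
Step 9: find(2) -> no change; set of 2 is {2, 3, 6}
Step 10: union(2, 4) -> merged; set of 2 now {2, 3, 4, 6}
Step 11: union(1, 0) -> merged; set of 1 now {0, 1}
Step 12: union(5, 2) -> merged; set of 5 now {2, 3, 4, 5, 6}
Component of 4: {2, 3, 4, 5, 6}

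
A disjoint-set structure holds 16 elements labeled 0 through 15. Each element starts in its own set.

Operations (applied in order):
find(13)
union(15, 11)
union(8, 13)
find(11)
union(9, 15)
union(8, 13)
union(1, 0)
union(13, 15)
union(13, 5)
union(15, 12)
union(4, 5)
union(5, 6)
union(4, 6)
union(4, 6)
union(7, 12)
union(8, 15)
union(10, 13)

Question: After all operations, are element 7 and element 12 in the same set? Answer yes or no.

Step 1: find(13) -> no change; set of 13 is {13}
Step 2: union(15, 11) -> merged; set of 15 now {11, 15}
Step 3: union(8, 13) -> merged; set of 8 now {8, 13}
Step 4: find(11) -> no change; set of 11 is {11, 15}
Step 5: union(9, 15) -> merged; set of 9 now {9, 11, 15}
Step 6: union(8, 13) -> already same set; set of 8 now {8, 13}
Step 7: union(1, 0) -> merged; set of 1 now {0, 1}
Step 8: union(13, 15) -> merged; set of 13 now {8, 9, 11, 13, 15}
Step 9: union(13, 5) -> merged; set of 13 now {5, 8, 9, 11, 13, 15}
Step 10: union(15, 12) -> merged; set of 15 now {5, 8, 9, 11, 12, 13, 15}
Step 11: union(4, 5) -> merged; set of 4 now {4, 5, 8, 9, 11, 12, 13, 15}
Step 12: union(5, 6) -> merged; set of 5 now {4, 5, 6, 8, 9, 11, 12, 13, 15}
Step 13: union(4, 6) -> already same set; set of 4 now {4, 5, 6, 8, 9, 11, 12, 13, 15}
Step 14: union(4, 6) -> already same set; set of 4 now {4, 5, 6, 8, 9, 11, 12, 13, 15}
Step 15: union(7, 12) -> merged; set of 7 now {4, 5, 6, 7, 8, 9, 11, 12, 13, 15}
Step 16: union(8, 15) -> already same set; set of 8 now {4, 5, 6, 7, 8, 9, 11, 12, 13, 15}
Step 17: union(10, 13) -> merged; set of 10 now {4, 5, 6, 7, 8, 9, 10, 11, 12, 13, 15}
Set of 7: {4, 5, 6, 7, 8, 9, 10, 11, 12, 13, 15}; 12 is a member.

Answer: yes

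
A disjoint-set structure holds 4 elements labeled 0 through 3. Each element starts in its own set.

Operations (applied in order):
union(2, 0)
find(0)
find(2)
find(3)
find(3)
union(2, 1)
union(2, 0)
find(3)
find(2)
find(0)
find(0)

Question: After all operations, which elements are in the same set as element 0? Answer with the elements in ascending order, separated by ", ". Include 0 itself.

Step 1: union(2, 0) -> merged; set of 2 now {0, 2}
Step 2: find(0) -> no change; set of 0 is {0, 2}
Step 3: find(2) -> no change; set of 2 is {0, 2}
Step 4: find(3) -> no change; set of 3 is {3}
Step 5: find(3) -> no change; set of 3 is {3}
Step 6: union(2, 1) -> merged; set of 2 now {0, 1, 2}
Step 7: union(2, 0) -> already same set; set of 2 now {0, 1, 2}
Step 8: find(3) -> no change; set of 3 is {3}
Step 9: find(2) -> no change; set of 2 is {0, 1, 2}
Step 10: find(0) -> no change; set of 0 is {0, 1, 2}
Step 11: find(0) -> no change; set of 0 is {0, 1, 2}
Component of 0: {0, 1, 2}

Answer: 0, 1, 2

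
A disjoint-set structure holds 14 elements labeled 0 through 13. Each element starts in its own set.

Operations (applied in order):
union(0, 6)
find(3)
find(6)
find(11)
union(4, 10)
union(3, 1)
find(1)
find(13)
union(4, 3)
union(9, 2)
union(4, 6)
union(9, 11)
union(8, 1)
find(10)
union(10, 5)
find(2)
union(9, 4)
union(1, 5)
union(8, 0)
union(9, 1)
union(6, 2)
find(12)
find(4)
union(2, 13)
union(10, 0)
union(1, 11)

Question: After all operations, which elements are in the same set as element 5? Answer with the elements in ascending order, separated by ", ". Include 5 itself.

Step 1: union(0, 6) -> merged; set of 0 now {0, 6}
Step 2: find(3) -> no change; set of 3 is {3}
Step 3: find(6) -> no change; set of 6 is {0, 6}
Step 4: find(11) -> no change; set of 11 is {11}
Step 5: union(4, 10) -> merged; set of 4 now {4, 10}
Step 6: union(3, 1) -> merged; set of 3 now {1, 3}
Step 7: find(1) -> no change; set of 1 is {1, 3}
Step 8: find(13) -> no change; set of 13 is {13}
Step 9: union(4, 3) -> merged; set of 4 now {1, 3, 4, 10}
Step 10: union(9, 2) -> merged; set of 9 now {2, 9}
Step 11: union(4, 6) -> merged; set of 4 now {0, 1, 3, 4, 6, 10}
Step 12: union(9, 11) -> merged; set of 9 now {2, 9, 11}
Step 13: union(8, 1) -> merged; set of 8 now {0, 1, 3, 4, 6, 8, 10}
Step 14: find(10) -> no change; set of 10 is {0, 1, 3, 4, 6, 8, 10}
Step 15: union(10, 5) -> merged; set of 10 now {0, 1, 3, 4, 5, 6, 8, 10}
Step 16: find(2) -> no change; set of 2 is {2, 9, 11}
Step 17: union(9, 4) -> merged; set of 9 now {0, 1, 2, 3, 4, 5, 6, 8, 9, 10, 11}
Step 18: union(1, 5) -> already same set; set of 1 now {0, 1, 2, 3, 4, 5, 6, 8, 9, 10, 11}
Step 19: union(8, 0) -> already same set; set of 8 now {0, 1, 2, 3, 4, 5, 6, 8, 9, 10, 11}
Step 20: union(9, 1) -> already same set; set of 9 now {0, 1, 2, 3, 4, 5, 6, 8, 9, 10, 11}
Step 21: union(6, 2) -> already same set; set of 6 now {0, 1, 2, 3, 4, 5, 6, 8, 9, 10, 11}
Step 22: find(12) -> no change; set of 12 is {12}
Step 23: find(4) -> no change; set of 4 is {0, 1, 2, 3, 4, 5, 6, 8, 9, 10, 11}
Step 24: union(2, 13) -> merged; set of 2 now {0, 1, 2, 3, 4, 5, 6, 8, 9, 10, 11, 13}
Step 25: union(10, 0) -> already same set; set of 10 now {0, 1, 2, 3, 4, 5, 6, 8, 9, 10, 11, 13}
Step 26: union(1, 11) -> already same set; set of 1 now {0, 1, 2, 3, 4, 5, 6, 8, 9, 10, 11, 13}
Component of 5: {0, 1, 2, 3, 4, 5, 6, 8, 9, 10, 11, 13}

Answer: 0, 1, 2, 3, 4, 5, 6, 8, 9, 10, 11, 13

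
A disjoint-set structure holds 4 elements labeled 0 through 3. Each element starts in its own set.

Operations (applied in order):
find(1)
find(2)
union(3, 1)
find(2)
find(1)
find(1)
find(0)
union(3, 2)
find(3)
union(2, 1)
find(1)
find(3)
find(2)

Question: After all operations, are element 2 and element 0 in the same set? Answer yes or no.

Answer: no

Derivation:
Step 1: find(1) -> no change; set of 1 is {1}
Step 2: find(2) -> no change; set of 2 is {2}
Step 3: union(3, 1) -> merged; set of 3 now {1, 3}
Step 4: find(2) -> no change; set of 2 is {2}
Step 5: find(1) -> no change; set of 1 is {1, 3}
Step 6: find(1) -> no change; set of 1 is {1, 3}
Step 7: find(0) -> no change; set of 0 is {0}
Step 8: union(3, 2) -> merged; set of 3 now {1, 2, 3}
Step 9: find(3) -> no change; set of 3 is {1, 2, 3}
Step 10: union(2, 1) -> already same set; set of 2 now {1, 2, 3}
Step 11: find(1) -> no change; set of 1 is {1, 2, 3}
Step 12: find(3) -> no change; set of 3 is {1, 2, 3}
Step 13: find(2) -> no change; set of 2 is {1, 2, 3}
Set of 2: {1, 2, 3}; 0 is not a member.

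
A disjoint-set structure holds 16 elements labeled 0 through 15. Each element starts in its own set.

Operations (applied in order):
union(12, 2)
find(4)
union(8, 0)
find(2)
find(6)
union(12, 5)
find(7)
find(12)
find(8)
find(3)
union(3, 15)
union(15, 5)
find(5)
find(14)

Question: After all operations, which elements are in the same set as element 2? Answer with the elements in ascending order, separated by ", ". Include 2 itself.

Answer: 2, 3, 5, 12, 15

Derivation:
Step 1: union(12, 2) -> merged; set of 12 now {2, 12}
Step 2: find(4) -> no change; set of 4 is {4}
Step 3: union(8, 0) -> merged; set of 8 now {0, 8}
Step 4: find(2) -> no change; set of 2 is {2, 12}
Step 5: find(6) -> no change; set of 6 is {6}
Step 6: union(12, 5) -> merged; set of 12 now {2, 5, 12}
Step 7: find(7) -> no change; set of 7 is {7}
Step 8: find(12) -> no change; set of 12 is {2, 5, 12}
Step 9: find(8) -> no change; set of 8 is {0, 8}
Step 10: find(3) -> no change; set of 3 is {3}
Step 11: union(3, 15) -> merged; set of 3 now {3, 15}
Step 12: union(15, 5) -> merged; set of 15 now {2, 3, 5, 12, 15}
Step 13: find(5) -> no change; set of 5 is {2, 3, 5, 12, 15}
Step 14: find(14) -> no change; set of 14 is {14}
Component of 2: {2, 3, 5, 12, 15}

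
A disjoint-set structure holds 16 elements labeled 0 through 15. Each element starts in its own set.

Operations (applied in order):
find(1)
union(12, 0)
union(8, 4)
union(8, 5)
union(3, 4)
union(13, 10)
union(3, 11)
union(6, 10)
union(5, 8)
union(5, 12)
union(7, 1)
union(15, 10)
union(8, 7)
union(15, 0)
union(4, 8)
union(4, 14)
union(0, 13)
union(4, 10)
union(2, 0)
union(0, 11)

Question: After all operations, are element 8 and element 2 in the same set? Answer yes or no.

Step 1: find(1) -> no change; set of 1 is {1}
Step 2: union(12, 0) -> merged; set of 12 now {0, 12}
Step 3: union(8, 4) -> merged; set of 8 now {4, 8}
Step 4: union(8, 5) -> merged; set of 8 now {4, 5, 8}
Step 5: union(3, 4) -> merged; set of 3 now {3, 4, 5, 8}
Step 6: union(13, 10) -> merged; set of 13 now {10, 13}
Step 7: union(3, 11) -> merged; set of 3 now {3, 4, 5, 8, 11}
Step 8: union(6, 10) -> merged; set of 6 now {6, 10, 13}
Step 9: union(5, 8) -> already same set; set of 5 now {3, 4, 5, 8, 11}
Step 10: union(5, 12) -> merged; set of 5 now {0, 3, 4, 5, 8, 11, 12}
Step 11: union(7, 1) -> merged; set of 7 now {1, 7}
Step 12: union(15, 10) -> merged; set of 15 now {6, 10, 13, 15}
Step 13: union(8, 7) -> merged; set of 8 now {0, 1, 3, 4, 5, 7, 8, 11, 12}
Step 14: union(15, 0) -> merged; set of 15 now {0, 1, 3, 4, 5, 6, 7, 8, 10, 11, 12, 13, 15}
Step 15: union(4, 8) -> already same set; set of 4 now {0, 1, 3, 4, 5, 6, 7, 8, 10, 11, 12, 13, 15}
Step 16: union(4, 14) -> merged; set of 4 now {0, 1, 3, 4, 5, 6, 7, 8, 10, 11, 12, 13, 14, 15}
Step 17: union(0, 13) -> already same set; set of 0 now {0, 1, 3, 4, 5, 6, 7, 8, 10, 11, 12, 13, 14, 15}
Step 18: union(4, 10) -> already same set; set of 4 now {0, 1, 3, 4, 5, 6, 7, 8, 10, 11, 12, 13, 14, 15}
Step 19: union(2, 0) -> merged; set of 2 now {0, 1, 2, 3, 4, 5, 6, 7, 8, 10, 11, 12, 13, 14, 15}
Step 20: union(0, 11) -> already same set; set of 0 now {0, 1, 2, 3, 4, 5, 6, 7, 8, 10, 11, 12, 13, 14, 15}
Set of 8: {0, 1, 2, 3, 4, 5, 6, 7, 8, 10, 11, 12, 13, 14, 15}; 2 is a member.

Answer: yes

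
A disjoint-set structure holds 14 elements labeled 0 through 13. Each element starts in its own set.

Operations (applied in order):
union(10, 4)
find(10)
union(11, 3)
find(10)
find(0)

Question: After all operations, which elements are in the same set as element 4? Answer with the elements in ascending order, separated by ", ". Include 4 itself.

Answer: 4, 10

Derivation:
Step 1: union(10, 4) -> merged; set of 10 now {4, 10}
Step 2: find(10) -> no change; set of 10 is {4, 10}
Step 3: union(11, 3) -> merged; set of 11 now {3, 11}
Step 4: find(10) -> no change; set of 10 is {4, 10}
Step 5: find(0) -> no change; set of 0 is {0}
Component of 4: {4, 10}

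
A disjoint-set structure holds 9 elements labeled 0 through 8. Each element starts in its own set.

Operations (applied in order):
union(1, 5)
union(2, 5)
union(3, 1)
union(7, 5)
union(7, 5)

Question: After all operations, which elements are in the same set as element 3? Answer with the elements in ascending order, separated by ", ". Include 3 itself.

Answer: 1, 2, 3, 5, 7

Derivation:
Step 1: union(1, 5) -> merged; set of 1 now {1, 5}
Step 2: union(2, 5) -> merged; set of 2 now {1, 2, 5}
Step 3: union(3, 1) -> merged; set of 3 now {1, 2, 3, 5}
Step 4: union(7, 5) -> merged; set of 7 now {1, 2, 3, 5, 7}
Step 5: union(7, 5) -> already same set; set of 7 now {1, 2, 3, 5, 7}
Component of 3: {1, 2, 3, 5, 7}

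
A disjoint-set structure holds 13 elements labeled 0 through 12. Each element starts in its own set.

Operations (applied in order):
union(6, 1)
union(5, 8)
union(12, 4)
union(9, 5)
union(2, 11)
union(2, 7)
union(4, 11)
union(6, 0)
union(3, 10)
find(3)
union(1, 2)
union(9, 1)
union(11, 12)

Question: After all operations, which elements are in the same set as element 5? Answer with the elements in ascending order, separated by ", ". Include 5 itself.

Answer: 0, 1, 2, 4, 5, 6, 7, 8, 9, 11, 12

Derivation:
Step 1: union(6, 1) -> merged; set of 6 now {1, 6}
Step 2: union(5, 8) -> merged; set of 5 now {5, 8}
Step 3: union(12, 4) -> merged; set of 12 now {4, 12}
Step 4: union(9, 5) -> merged; set of 9 now {5, 8, 9}
Step 5: union(2, 11) -> merged; set of 2 now {2, 11}
Step 6: union(2, 7) -> merged; set of 2 now {2, 7, 11}
Step 7: union(4, 11) -> merged; set of 4 now {2, 4, 7, 11, 12}
Step 8: union(6, 0) -> merged; set of 6 now {0, 1, 6}
Step 9: union(3, 10) -> merged; set of 3 now {3, 10}
Step 10: find(3) -> no change; set of 3 is {3, 10}
Step 11: union(1, 2) -> merged; set of 1 now {0, 1, 2, 4, 6, 7, 11, 12}
Step 12: union(9, 1) -> merged; set of 9 now {0, 1, 2, 4, 5, 6, 7, 8, 9, 11, 12}
Step 13: union(11, 12) -> already same set; set of 11 now {0, 1, 2, 4, 5, 6, 7, 8, 9, 11, 12}
Component of 5: {0, 1, 2, 4, 5, 6, 7, 8, 9, 11, 12}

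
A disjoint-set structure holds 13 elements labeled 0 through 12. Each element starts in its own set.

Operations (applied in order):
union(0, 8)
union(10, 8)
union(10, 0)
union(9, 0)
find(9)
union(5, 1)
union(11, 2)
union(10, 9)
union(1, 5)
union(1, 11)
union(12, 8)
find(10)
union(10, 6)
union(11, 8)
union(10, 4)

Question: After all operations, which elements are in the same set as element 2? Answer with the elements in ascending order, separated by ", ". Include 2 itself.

Step 1: union(0, 8) -> merged; set of 0 now {0, 8}
Step 2: union(10, 8) -> merged; set of 10 now {0, 8, 10}
Step 3: union(10, 0) -> already same set; set of 10 now {0, 8, 10}
Step 4: union(9, 0) -> merged; set of 9 now {0, 8, 9, 10}
Step 5: find(9) -> no change; set of 9 is {0, 8, 9, 10}
Step 6: union(5, 1) -> merged; set of 5 now {1, 5}
Step 7: union(11, 2) -> merged; set of 11 now {2, 11}
Step 8: union(10, 9) -> already same set; set of 10 now {0, 8, 9, 10}
Step 9: union(1, 5) -> already same set; set of 1 now {1, 5}
Step 10: union(1, 11) -> merged; set of 1 now {1, 2, 5, 11}
Step 11: union(12, 8) -> merged; set of 12 now {0, 8, 9, 10, 12}
Step 12: find(10) -> no change; set of 10 is {0, 8, 9, 10, 12}
Step 13: union(10, 6) -> merged; set of 10 now {0, 6, 8, 9, 10, 12}
Step 14: union(11, 8) -> merged; set of 11 now {0, 1, 2, 5, 6, 8, 9, 10, 11, 12}
Step 15: union(10, 4) -> merged; set of 10 now {0, 1, 2, 4, 5, 6, 8, 9, 10, 11, 12}
Component of 2: {0, 1, 2, 4, 5, 6, 8, 9, 10, 11, 12}

Answer: 0, 1, 2, 4, 5, 6, 8, 9, 10, 11, 12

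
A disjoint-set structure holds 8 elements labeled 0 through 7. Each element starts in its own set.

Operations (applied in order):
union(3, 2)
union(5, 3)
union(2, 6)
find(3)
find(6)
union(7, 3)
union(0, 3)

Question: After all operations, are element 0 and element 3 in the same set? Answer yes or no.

Answer: yes

Derivation:
Step 1: union(3, 2) -> merged; set of 3 now {2, 3}
Step 2: union(5, 3) -> merged; set of 5 now {2, 3, 5}
Step 3: union(2, 6) -> merged; set of 2 now {2, 3, 5, 6}
Step 4: find(3) -> no change; set of 3 is {2, 3, 5, 6}
Step 5: find(6) -> no change; set of 6 is {2, 3, 5, 6}
Step 6: union(7, 3) -> merged; set of 7 now {2, 3, 5, 6, 7}
Step 7: union(0, 3) -> merged; set of 0 now {0, 2, 3, 5, 6, 7}
Set of 0: {0, 2, 3, 5, 6, 7}; 3 is a member.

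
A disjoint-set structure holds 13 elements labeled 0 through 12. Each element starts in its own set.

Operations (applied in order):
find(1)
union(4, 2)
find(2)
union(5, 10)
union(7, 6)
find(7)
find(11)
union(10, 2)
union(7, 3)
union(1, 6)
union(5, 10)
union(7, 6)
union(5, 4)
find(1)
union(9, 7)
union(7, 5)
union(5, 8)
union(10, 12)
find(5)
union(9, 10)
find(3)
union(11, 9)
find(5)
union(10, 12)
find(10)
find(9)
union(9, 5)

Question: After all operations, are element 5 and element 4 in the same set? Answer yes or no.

Answer: yes

Derivation:
Step 1: find(1) -> no change; set of 1 is {1}
Step 2: union(4, 2) -> merged; set of 4 now {2, 4}
Step 3: find(2) -> no change; set of 2 is {2, 4}
Step 4: union(5, 10) -> merged; set of 5 now {5, 10}
Step 5: union(7, 6) -> merged; set of 7 now {6, 7}
Step 6: find(7) -> no change; set of 7 is {6, 7}
Step 7: find(11) -> no change; set of 11 is {11}
Step 8: union(10, 2) -> merged; set of 10 now {2, 4, 5, 10}
Step 9: union(7, 3) -> merged; set of 7 now {3, 6, 7}
Step 10: union(1, 6) -> merged; set of 1 now {1, 3, 6, 7}
Step 11: union(5, 10) -> already same set; set of 5 now {2, 4, 5, 10}
Step 12: union(7, 6) -> already same set; set of 7 now {1, 3, 6, 7}
Step 13: union(5, 4) -> already same set; set of 5 now {2, 4, 5, 10}
Step 14: find(1) -> no change; set of 1 is {1, 3, 6, 7}
Step 15: union(9, 7) -> merged; set of 9 now {1, 3, 6, 7, 9}
Step 16: union(7, 5) -> merged; set of 7 now {1, 2, 3, 4, 5, 6, 7, 9, 10}
Step 17: union(5, 8) -> merged; set of 5 now {1, 2, 3, 4, 5, 6, 7, 8, 9, 10}
Step 18: union(10, 12) -> merged; set of 10 now {1, 2, 3, 4, 5, 6, 7, 8, 9, 10, 12}
Step 19: find(5) -> no change; set of 5 is {1, 2, 3, 4, 5, 6, 7, 8, 9, 10, 12}
Step 20: union(9, 10) -> already same set; set of 9 now {1, 2, 3, 4, 5, 6, 7, 8, 9, 10, 12}
Step 21: find(3) -> no change; set of 3 is {1, 2, 3, 4, 5, 6, 7, 8, 9, 10, 12}
Step 22: union(11, 9) -> merged; set of 11 now {1, 2, 3, 4, 5, 6, 7, 8, 9, 10, 11, 12}
Step 23: find(5) -> no change; set of 5 is {1, 2, 3, 4, 5, 6, 7, 8, 9, 10, 11, 12}
Step 24: union(10, 12) -> already same set; set of 10 now {1, 2, 3, 4, 5, 6, 7, 8, 9, 10, 11, 12}
Step 25: find(10) -> no change; set of 10 is {1, 2, 3, 4, 5, 6, 7, 8, 9, 10, 11, 12}
Step 26: find(9) -> no change; set of 9 is {1, 2, 3, 4, 5, 6, 7, 8, 9, 10, 11, 12}
Step 27: union(9, 5) -> already same set; set of 9 now {1, 2, 3, 4, 5, 6, 7, 8, 9, 10, 11, 12}
Set of 5: {1, 2, 3, 4, 5, 6, 7, 8, 9, 10, 11, 12}; 4 is a member.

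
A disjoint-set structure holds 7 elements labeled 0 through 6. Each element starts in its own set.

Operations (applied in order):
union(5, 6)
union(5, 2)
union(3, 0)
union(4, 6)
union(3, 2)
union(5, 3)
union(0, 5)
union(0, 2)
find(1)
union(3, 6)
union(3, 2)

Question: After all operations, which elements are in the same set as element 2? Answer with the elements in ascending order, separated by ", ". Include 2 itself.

Answer: 0, 2, 3, 4, 5, 6

Derivation:
Step 1: union(5, 6) -> merged; set of 5 now {5, 6}
Step 2: union(5, 2) -> merged; set of 5 now {2, 5, 6}
Step 3: union(3, 0) -> merged; set of 3 now {0, 3}
Step 4: union(4, 6) -> merged; set of 4 now {2, 4, 5, 6}
Step 5: union(3, 2) -> merged; set of 3 now {0, 2, 3, 4, 5, 6}
Step 6: union(5, 3) -> already same set; set of 5 now {0, 2, 3, 4, 5, 6}
Step 7: union(0, 5) -> already same set; set of 0 now {0, 2, 3, 4, 5, 6}
Step 8: union(0, 2) -> already same set; set of 0 now {0, 2, 3, 4, 5, 6}
Step 9: find(1) -> no change; set of 1 is {1}
Step 10: union(3, 6) -> already same set; set of 3 now {0, 2, 3, 4, 5, 6}
Step 11: union(3, 2) -> already same set; set of 3 now {0, 2, 3, 4, 5, 6}
Component of 2: {0, 2, 3, 4, 5, 6}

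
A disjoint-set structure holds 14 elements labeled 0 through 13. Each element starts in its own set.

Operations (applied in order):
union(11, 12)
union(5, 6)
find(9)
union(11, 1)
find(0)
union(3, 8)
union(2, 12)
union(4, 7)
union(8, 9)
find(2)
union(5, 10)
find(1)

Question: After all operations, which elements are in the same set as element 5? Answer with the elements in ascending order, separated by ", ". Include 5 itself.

Answer: 5, 6, 10

Derivation:
Step 1: union(11, 12) -> merged; set of 11 now {11, 12}
Step 2: union(5, 6) -> merged; set of 5 now {5, 6}
Step 3: find(9) -> no change; set of 9 is {9}
Step 4: union(11, 1) -> merged; set of 11 now {1, 11, 12}
Step 5: find(0) -> no change; set of 0 is {0}
Step 6: union(3, 8) -> merged; set of 3 now {3, 8}
Step 7: union(2, 12) -> merged; set of 2 now {1, 2, 11, 12}
Step 8: union(4, 7) -> merged; set of 4 now {4, 7}
Step 9: union(8, 9) -> merged; set of 8 now {3, 8, 9}
Step 10: find(2) -> no change; set of 2 is {1, 2, 11, 12}
Step 11: union(5, 10) -> merged; set of 5 now {5, 6, 10}
Step 12: find(1) -> no change; set of 1 is {1, 2, 11, 12}
Component of 5: {5, 6, 10}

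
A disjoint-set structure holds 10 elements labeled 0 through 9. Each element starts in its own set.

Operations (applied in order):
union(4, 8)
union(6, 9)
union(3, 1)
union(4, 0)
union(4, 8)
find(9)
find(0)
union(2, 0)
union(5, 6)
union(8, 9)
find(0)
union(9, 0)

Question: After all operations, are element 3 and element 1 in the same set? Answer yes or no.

Answer: yes

Derivation:
Step 1: union(4, 8) -> merged; set of 4 now {4, 8}
Step 2: union(6, 9) -> merged; set of 6 now {6, 9}
Step 3: union(3, 1) -> merged; set of 3 now {1, 3}
Step 4: union(4, 0) -> merged; set of 4 now {0, 4, 8}
Step 5: union(4, 8) -> already same set; set of 4 now {0, 4, 8}
Step 6: find(9) -> no change; set of 9 is {6, 9}
Step 7: find(0) -> no change; set of 0 is {0, 4, 8}
Step 8: union(2, 0) -> merged; set of 2 now {0, 2, 4, 8}
Step 9: union(5, 6) -> merged; set of 5 now {5, 6, 9}
Step 10: union(8, 9) -> merged; set of 8 now {0, 2, 4, 5, 6, 8, 9}
Step 11: find(0) -> no change; set of 0 is {0, 2, 4, 5, 6, 8, 9}
Step 12: union(9, 0) -> already same set; set of 9 now {0, 2, 4, 5, 6, 8, 9}
Set of 3: {1, 3}; 1 is a member.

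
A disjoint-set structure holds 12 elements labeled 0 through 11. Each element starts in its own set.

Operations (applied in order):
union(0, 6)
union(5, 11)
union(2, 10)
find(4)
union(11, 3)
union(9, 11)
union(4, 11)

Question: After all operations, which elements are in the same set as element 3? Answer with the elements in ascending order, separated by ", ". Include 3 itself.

Step 1: union(0, 6) -> merged; set of 0 now {0, 6}
Step 2: union(5, 11) -> merged; set of 5 now {5, 11}
Step 3: union(2, 10) -> merged; set of 2 now {2, 10}
Step 4: find(4) -> no change; set of 4 is {4}
Step 5: union(11, 3) -> merged; set of 11 now {3, 5, 11}
Step 6: union(9, 11) -> merged; set of 9 now {3, 5, 9, 11}
Step 7: union(4, 11) -> merged; set of 4 now {3, 4, 5, 9, 11}
Component of 3: {3, 4, 5, 9, 11}

Answer: 3, 4, 5, 9, 11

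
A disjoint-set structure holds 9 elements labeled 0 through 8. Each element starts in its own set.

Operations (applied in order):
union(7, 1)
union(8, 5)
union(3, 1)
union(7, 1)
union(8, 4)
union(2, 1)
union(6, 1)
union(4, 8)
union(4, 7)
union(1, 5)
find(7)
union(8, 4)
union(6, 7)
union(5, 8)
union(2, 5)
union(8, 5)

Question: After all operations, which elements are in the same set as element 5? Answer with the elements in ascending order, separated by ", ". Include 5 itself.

Answer: 1, 2, 3, 4, 5, 6, 7, 8

Derivation:
Step 1: union(7, 1) -> merged; set of 7 now {1, 7}
Step 2: union(8, 5) -> merged; set of 8 now {5, 8}
Step 3: union(3, 1) -> merged; set of 3 now {1, 3, 7}
Step 4: union(7, 1) -> already same set; set of 7 now {1, 3, 7}
Step 5: union(8, 4) -> merged; set of 8 now {4, 5, 8}
Step 6: union(2, 1) -> merged; set of 2 now {1, 2, 3, 7}
Step 7: union(6, 1) -> merged; set of 6 now {1, 2, 3, 6, 7}
Step 8: union(4, 8) -> already same set; set of 4 now {4, 5, 8}
Step 9: union(4, 7) -> merged; set of 4 now {1, 2, 3, 4, 5, 6, 7, 8}
Step 10: union(1, 5) -> already same set; set of 1 now {1, 2, 3, 4, 5, 6, 7, 8}
Step 11: find(7) -> no change; set of 7 is {1, 2, 3, 4, 5, 6, 7, 8}
Step 12: union(8, 4) -> already same set; set of 8 now {1, 2, 3, 4, 5, 6, 7, 8}
Step 13: union(6, 7) -> already same set; set of 6 now {1, 2, 3, 4, 5, 6, 7, 8}
Step 14: union(5, 8) -> already same set; set of 5 now {1, 2, 3, 4, 5, 6, 7, 8}
Step 15: union(2, 5) -> already same set; set of 2 now {1, 2, 3, 4, 5, 6, 7, 8}
Step 16: union(8, 5) -> already same set; set of 8 now {1, 2, 3, 4, 5, 6, 7, 8}
Component of 5: {1, 2, 3, 4, 5, 6, 7, 8}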